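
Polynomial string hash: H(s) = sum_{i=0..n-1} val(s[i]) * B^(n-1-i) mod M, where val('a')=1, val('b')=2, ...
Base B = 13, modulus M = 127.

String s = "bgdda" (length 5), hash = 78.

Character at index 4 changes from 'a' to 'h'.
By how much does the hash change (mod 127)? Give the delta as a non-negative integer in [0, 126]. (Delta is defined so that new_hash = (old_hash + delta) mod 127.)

Delta formula: (val(new) - val(old)) * B^(n-1-k) mod M
  val('h') - val('a') = 8 - 1 = 7
  B^(n-1-k) = 13^0 mod 127 = 1
  Delta = 7 * 1 mod 127 = 7

Answer: 7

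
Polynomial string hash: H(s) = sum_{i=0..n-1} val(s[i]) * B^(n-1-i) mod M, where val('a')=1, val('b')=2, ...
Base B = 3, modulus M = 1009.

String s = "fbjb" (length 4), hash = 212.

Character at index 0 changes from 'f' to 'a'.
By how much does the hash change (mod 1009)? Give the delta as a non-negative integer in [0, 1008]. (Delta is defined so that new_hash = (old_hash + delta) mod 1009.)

Delta formula: (val(new) - val(old)) * B^(n-1-k) mod M
  val('a') - val('f') = 1 - 6 = -5
  B^(n-1-k) = 3^3 mod 1009 = 27
  Delta = -5 * 27 mod 1009 = 874

Answer: 874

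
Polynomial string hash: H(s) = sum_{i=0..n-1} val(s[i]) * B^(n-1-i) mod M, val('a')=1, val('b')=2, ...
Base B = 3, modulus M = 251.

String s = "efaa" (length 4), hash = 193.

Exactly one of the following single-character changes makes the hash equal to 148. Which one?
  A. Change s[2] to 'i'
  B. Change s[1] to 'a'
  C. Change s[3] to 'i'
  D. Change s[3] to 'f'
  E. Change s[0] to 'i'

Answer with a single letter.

Option A: s[2]='a'->'i', delta=(9-1)*3^1 mod 251 = 24, hash=193+24 mod 251 = 217
Option B: s[1]='f'->'a', delta=(1-6)*3^2 mod 251 = 206, hash=193+206 mod 251 = 148 <-- target
Option C: s[3]='a'->'i', delta=(9-1)*3^0 mod 251 = 8, hash=193+8 mod 251 = 201
Option D: s[3]='a'->'f', delta=(6-1)*3^0 mod 251 = 5, hash=193+5 mod 251 = 198
Option E: s[0]='e'->'i', delta=(9-5)*3^3 mod 251 = 108, hash=193+108 mod 251 = 50

Answer: B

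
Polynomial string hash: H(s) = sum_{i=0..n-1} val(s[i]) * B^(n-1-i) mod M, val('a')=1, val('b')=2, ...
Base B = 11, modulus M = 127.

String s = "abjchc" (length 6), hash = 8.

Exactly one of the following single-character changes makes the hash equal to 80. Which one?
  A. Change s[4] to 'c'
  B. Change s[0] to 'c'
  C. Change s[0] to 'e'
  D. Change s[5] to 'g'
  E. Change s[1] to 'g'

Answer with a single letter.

Answer: A

Derivation:
Option A: s[4]='h'->'c', delta=(3-8)*11^1 mod 127 = 72, hash=8+72 mod 127 = 80 <-- target
Option B: s[0]='a'->'c', delta=(3-1)*11^5 mod 127 = 30, hash=8+30 mod 127 = 38
Option C: s[0]='a'->'e', delta=(5-1)*11^5 mod 127 = 60, hash=8+60 mod 127 = 68
Option D: s[5]='c'->'g', delta=(7-3)*11^0 mod 127 = 4, hash=8+4 mod 127 = 12
Option E: s[1]='b'->'g', delta=(7-2)*11^4 mod 127 = 53, hash=8+53 mod 127 = 61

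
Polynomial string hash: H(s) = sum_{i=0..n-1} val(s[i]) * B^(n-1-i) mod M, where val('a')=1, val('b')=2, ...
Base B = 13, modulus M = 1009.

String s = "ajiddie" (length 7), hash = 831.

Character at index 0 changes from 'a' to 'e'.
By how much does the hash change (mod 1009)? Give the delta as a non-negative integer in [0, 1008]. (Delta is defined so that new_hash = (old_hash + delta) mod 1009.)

Delta formula: (val(new) - val(old)) * B^(n-1-k) mod M
  val('e') - val('a') = 5 - 1 = 4
  B^(n-1-k) = 13^6 mod 1009 = 762
  Delta = 4 * 762 mod 1009 = 21

Answer: 21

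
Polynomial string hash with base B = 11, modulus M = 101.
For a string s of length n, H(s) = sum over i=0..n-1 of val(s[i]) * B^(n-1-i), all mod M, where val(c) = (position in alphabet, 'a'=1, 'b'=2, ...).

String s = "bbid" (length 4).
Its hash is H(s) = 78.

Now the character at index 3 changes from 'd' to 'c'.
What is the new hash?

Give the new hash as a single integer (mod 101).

Answer: 77

Derivation:
val('d') = 4, val('c') = 3
Position k = 3, exponent = n-1-k = 0
B^0 mod M = 11^0 mod 101 = 1
Delta = (3 - 4) * 1 mod 101 = 100
New hash = (78 + 100) mod 101 = 77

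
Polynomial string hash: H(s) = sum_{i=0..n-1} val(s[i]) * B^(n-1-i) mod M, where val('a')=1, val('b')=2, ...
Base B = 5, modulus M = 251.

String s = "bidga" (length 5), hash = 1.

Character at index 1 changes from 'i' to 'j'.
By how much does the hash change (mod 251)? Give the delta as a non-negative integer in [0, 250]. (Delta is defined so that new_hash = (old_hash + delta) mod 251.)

Answer: 125

Derivation:
Delta formula: (val(new) - val(old)) * B^(n-1-k) mod M
  val('j') - val('i') = 10 - 9 = 1
  B^(n-1-k) = 5^3 mod 251 = 125
  Delta = 1 * 125 mod 251 = 125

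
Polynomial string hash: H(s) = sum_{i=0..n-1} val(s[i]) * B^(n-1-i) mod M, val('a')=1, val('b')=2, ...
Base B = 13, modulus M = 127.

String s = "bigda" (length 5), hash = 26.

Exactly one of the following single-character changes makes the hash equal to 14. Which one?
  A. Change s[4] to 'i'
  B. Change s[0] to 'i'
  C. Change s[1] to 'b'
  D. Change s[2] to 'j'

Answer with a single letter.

Answer: C

Derivation:
Option A: s[4]='a'->'i', delta=(9-1)*13^0 mod 127 = 8, hash=26+8 mod 127 = 34
Option B: s[0]='b'->'i', delta=(9-2)*13^4 mod 127 = 29, hash=26+29 mod 127 = 55
Option C: s[1]='i'->'b', delta=(2-9)*13^3 mod 127 = 115, hash=26+115 mod 127 = 14 <-- target
Option D: s[2]='g'->'j', delta=(10-7)*13^2 mod 127 = 126, hash=26+126 mod 127 = 25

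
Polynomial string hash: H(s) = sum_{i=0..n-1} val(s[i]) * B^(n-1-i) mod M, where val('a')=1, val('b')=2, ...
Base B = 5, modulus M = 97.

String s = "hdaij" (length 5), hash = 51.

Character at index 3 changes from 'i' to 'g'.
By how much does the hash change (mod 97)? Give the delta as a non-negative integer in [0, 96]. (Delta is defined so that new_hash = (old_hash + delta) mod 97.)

Delta formula: (val(new) - val(old)) * B^(n-1-k) mod M
  val('g') - val('i') = 7 - 9 = -2
  B^(n-1-k) = 5^1 mod 97 = 5
  Delta = -2 * 5 mod 97 = 87

Answer: 87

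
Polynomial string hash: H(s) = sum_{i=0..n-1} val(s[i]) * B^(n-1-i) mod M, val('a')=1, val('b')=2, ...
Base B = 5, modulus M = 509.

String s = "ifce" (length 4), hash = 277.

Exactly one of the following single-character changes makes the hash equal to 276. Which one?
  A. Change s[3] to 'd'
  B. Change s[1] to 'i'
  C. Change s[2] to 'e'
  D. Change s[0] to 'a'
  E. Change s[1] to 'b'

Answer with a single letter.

Answer: A

Derivation:
Option A: s[3]='e'->'d', delta=(4-5)*5^0 mod 509 = 508, hash=277+508 mod 509 = 276 <-- target
Option B: s[1]='f'->'i', delta=(9-6)*5^2 mod 509 = 75, hash=277+75 mod 509 = 352
Option C: s[2]='c'->'e', delta=(5-3)*5^1 mod 509 = 10, hash=277+10 mod 509 = 287
Option D: s[0]='i'->'a', delta=(1-9)*5^3 mod 509 = 18, hash=277+18 mod 509 = 295
Option E: s[1]='f'->'b', delta=(2-6)*5^2 mod 509 = 409, hash=277+409 mod 509 = 177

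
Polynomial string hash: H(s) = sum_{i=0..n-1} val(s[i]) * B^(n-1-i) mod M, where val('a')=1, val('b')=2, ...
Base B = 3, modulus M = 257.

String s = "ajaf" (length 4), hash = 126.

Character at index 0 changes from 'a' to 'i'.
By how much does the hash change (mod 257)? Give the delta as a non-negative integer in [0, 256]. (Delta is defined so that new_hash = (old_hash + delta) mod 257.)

Answer: 216

Derivation:
Delta formula: (val(new) - val(old)) * B^(n-1-k) mod M
  val('i') - val('a') = 9 - 1 = 8
  B^(n-1-k) = 3^3 mod 257 = 27
  Delta = 8 * 27 mod 257 = 216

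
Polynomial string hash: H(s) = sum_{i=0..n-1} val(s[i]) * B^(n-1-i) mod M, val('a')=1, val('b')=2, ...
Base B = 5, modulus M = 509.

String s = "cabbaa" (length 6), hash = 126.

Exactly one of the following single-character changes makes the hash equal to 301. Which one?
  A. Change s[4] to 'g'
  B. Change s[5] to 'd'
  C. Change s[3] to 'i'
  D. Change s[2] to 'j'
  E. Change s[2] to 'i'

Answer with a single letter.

Answer: C

Derivation:
Option A: s[4]='a'->'g', delta=(7-1)*5^1 mod 509 = 30, hash=126+30 mod 509 = 156
Option B: s[5]='a'->'d', delta=(4-1)*5^0 mod 509 = 3, hash=126+3 mod 509 = 129
Option C: s[3]='b'->'i', delta=(9-2)*5^2 mod 509 = 175, hash=126+175 mod 509 = 301 <-- target
Option D: s[2]='b'->'j', delta=(10-2)*5^3 mod 509 = 491, hash=126+491 mod 509 = 108
Option E: s[2]='b'->'i', delta=(9-2)*5^3 mod 509 = 366, hash=126+366 mod 509 = 492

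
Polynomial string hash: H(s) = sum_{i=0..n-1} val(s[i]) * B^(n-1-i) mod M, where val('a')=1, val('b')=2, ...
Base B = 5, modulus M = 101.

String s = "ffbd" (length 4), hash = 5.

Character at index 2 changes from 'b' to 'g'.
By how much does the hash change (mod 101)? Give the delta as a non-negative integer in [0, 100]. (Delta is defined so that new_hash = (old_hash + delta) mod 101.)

Answer: 25

Derivation:
Delta formula: (val(new) - val(old)) * B^(n-1-k) mod M
  val('g') - val('b') = 7 - 2 = 5
  B^(n-1-k) = 5^1 mod 101 = 5
  Delta = 5 * 5 mod 101 = 25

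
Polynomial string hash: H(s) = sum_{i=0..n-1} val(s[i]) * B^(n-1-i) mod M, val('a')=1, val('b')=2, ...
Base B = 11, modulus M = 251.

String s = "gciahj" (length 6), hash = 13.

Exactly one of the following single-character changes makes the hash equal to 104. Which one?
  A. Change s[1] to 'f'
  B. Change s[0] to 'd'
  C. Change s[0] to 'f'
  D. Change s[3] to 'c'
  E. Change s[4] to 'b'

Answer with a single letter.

Answer: C

Derivation:
Option A: s[1]='c'->'f', delta=(6-3)*11^4 mod 251 = 249, hash=13+249 mod 251 = 11
Option B: s[0]='g'->'d', delta=(4-7)*11^5 mod 251 = 22, hash=13+22 mod 251 = 35
Option C: s[0]='g'->'f', delta=(6-7)*11^5 mod 251 = 91, hash=13+91 mod 251 = 104 <-- target
Option D: s[3]='a'->'c', delta=(3-1)*11^2 mod 251 = 242, hash=13+242 mod 251 = 4
Option E: s[4]='h'->'b', delta=(2-8)*11^1 mod 251 = 185, hash=13+185 mod 251 = 198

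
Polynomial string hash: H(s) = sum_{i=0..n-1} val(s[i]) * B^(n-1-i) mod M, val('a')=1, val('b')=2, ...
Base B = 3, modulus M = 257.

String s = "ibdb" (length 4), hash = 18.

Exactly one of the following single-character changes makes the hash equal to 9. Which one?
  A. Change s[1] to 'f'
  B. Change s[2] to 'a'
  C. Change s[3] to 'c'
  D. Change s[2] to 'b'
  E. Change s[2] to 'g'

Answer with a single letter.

Option A: s[1]='b'->'f', delta=(6-2)*3^2 mod 257 = 36, hash=18+36 mod 257 = 54
Option B: s[2]='d'->'a', delta=(1-4)*3^1 mod 257 = 248, hash=18+248 mod 257 = 9 <-- target
Option C: s[3]='b'->'c', delta=(3-2)*3^0 mod 257 = 1, hash=18+1 mod 257 = 19
Option D: s[2]='d'->'b', delta=(2-4)*3^1 mod 257 = 251, hash=18+251 mod 257 = 12
Option E: s[2]='d'->'g', delta=(7-4)*3^1 mod 257 = 9, hash=18+9 mod 257 = 27

Answer: B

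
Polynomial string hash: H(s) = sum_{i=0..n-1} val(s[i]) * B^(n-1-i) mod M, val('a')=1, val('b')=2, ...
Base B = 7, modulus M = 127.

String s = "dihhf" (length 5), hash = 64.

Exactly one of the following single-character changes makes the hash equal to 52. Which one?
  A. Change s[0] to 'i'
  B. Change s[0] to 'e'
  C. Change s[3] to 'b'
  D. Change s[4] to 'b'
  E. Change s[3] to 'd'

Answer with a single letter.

Option A: s[0]='d'->'i', delta=(9-4)*7^4 mod 127 = 67, hash=64+67 mod 127 = 4
Option B: s[0]='d'->'e', delta=(5-4)*7^4 mod 127 = 115, hash=64+115 mod 127 = 52 <-- target
Option C: s[3]='h'->'b', delta=(2-8)*7^1 mod 127 = 85, hash=64+85 mod 127 = 22
Option D: s[4]='f'->'b', delta=(2-6)*7^0 mod 127 = 123, hash=64+123 mod 127 = 60
Option E: s[3]='h'->'d', delta=(4-8)*7^1 mod 127 = 99, hash=64+99 mod 127 = 36

Answer: B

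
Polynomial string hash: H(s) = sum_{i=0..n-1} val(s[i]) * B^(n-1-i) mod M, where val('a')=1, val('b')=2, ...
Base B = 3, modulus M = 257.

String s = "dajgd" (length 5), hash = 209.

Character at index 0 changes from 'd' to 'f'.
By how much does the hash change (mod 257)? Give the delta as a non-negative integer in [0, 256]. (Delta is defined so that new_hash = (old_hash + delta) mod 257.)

Delta formula: (val(new) - val(old)) * B^(n-1-k) mod M
  val('f') - val('d') = 6 - 4 = 2
  B^(n-1-k) = 3^4 mod 257 = 81
  Delta = 2 * 81 mod 257 = 162

Answer: 162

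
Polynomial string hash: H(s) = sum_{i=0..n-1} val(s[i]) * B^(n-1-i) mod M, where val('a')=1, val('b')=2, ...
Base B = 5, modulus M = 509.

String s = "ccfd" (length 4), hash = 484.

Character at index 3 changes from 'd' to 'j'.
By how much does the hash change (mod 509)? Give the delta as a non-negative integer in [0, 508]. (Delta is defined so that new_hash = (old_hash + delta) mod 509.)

Answer: 6

Derivation:
Delta formula: (val(new) - val(old)) * B^(n-1-k) mod M
  val('j') - val('d') = 10 - 4 = 6
  B^(n-1-k) = 5^0 mod 509 = 1
  Delta = 6 * 1 mod 509 = 6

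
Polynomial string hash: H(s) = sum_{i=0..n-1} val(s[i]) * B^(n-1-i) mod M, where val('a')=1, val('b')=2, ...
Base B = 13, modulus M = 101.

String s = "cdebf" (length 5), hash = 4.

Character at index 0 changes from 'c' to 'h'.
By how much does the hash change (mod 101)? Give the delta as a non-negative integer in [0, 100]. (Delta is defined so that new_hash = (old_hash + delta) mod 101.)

Delta formula: (val(new) - val(old)) * B^(n-1-k) mod M
  val('h') - val('c') = 8 - 3 = 5
  B^(n-1-k) = 13^4 mod 101 = 79
  Delta = 5 * 79 mod 101 = 92

Answer: 92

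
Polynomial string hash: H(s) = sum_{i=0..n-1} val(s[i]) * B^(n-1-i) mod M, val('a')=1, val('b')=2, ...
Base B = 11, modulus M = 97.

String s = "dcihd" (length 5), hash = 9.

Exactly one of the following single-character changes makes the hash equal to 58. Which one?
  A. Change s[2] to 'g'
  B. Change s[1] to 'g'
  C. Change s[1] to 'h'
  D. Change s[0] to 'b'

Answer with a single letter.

Option A: s[2]='i'->'g', delta=(7-9)*11^2 mod 97 = 49, hash=9+49 mod 97 = 58 <-- target
Option B: s[1]='c'->'g', delta=(7-3)*11^3 mod 97 = 86, hash=9+86 mod 97 = 95
Option C: s[1]='c'->'h', delta=(8-3)*11^3 mod 97 = 59, hash=9+59 mod 97 = 68
Option D: s[0]='d'->'b', delta=(2-4)*11^4 mod 97 = 12, hash=9+12 mod 97 = 21

Answer: A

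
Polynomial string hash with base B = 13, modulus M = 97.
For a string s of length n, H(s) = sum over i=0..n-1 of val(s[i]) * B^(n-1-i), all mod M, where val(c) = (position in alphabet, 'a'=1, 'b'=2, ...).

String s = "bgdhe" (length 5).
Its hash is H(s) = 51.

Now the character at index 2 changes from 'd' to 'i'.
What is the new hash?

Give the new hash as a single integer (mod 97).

Answer: 23

Derivation:
val('d') = 4, val('i') = 9
Position k = 2, exponent = n-1-k = 2
B^2 mod M = 13^2 mod 97 = 72
Delta = (9 - 4) * 72 mod 97 = 69
New hash = (51 + 69) mod 97 = 23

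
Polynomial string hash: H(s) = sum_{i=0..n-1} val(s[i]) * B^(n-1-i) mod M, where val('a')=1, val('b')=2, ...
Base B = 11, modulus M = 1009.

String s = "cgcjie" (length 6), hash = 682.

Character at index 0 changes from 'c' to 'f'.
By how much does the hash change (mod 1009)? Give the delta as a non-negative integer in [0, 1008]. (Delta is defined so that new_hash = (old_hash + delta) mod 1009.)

Answer: 851

Derivation:
Delta formula: (val(new) - val(old)) * B^(n-1-k) mod M
  val('f') - val('c') = 6 - 3 = 3
  B^(n-1-k) = 11^5 mod 1009 = 620
  Delta = 3 * 620 mod 1009 = 851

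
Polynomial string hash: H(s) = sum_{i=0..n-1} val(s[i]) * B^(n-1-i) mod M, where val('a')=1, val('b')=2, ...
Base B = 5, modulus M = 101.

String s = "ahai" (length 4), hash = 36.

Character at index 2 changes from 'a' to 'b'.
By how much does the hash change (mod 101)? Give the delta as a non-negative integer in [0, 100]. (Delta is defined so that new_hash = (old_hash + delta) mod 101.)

Delta formula: (val(new) - val(old)) * B^(n-1-k) mod M
  val('b') - val('a') = 2 - 1 = 1
  B^(n-1-k) = 5^1 mod 101 = 5
  Delta = 1 * 5 mod 101 = 5

Answer: 5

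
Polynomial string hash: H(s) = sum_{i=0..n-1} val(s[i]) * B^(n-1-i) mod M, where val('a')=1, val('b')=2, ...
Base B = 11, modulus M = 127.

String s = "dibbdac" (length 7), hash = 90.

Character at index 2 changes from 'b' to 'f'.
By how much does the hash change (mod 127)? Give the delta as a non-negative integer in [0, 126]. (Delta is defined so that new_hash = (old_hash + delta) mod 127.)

Delta formula: (val(new) - val(old)) * B^(n-1-k) mod M
  val('f') - val('b') = 6 - 2 = 4
  B^(n-1-k) = 11^4 mod 127 = 36
  Delta = 4 * 36 mod 127 = 17

Answer: 17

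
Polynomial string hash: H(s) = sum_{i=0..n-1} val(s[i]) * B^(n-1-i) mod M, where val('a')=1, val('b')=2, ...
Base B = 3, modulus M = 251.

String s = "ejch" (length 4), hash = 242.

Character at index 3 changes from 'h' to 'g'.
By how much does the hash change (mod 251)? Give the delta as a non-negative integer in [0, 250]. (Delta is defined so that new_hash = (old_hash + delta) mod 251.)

Answer: 250

Derivation:
Delta formula: (val(new) - val(old)) * B^(n-1-k) mod M
  val('g') - val('h') = 7 - 8 = -1
  B^(n-1-k) = 3^0 mod 251 = 1
  Delta = -1 * 1 mod 251 = 250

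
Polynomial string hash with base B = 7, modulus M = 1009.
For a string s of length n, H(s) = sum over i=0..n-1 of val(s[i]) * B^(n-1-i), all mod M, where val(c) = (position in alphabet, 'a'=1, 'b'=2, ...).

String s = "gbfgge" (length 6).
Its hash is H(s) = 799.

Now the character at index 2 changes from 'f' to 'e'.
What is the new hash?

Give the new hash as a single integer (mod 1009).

val('f') = 6, val('e') = 5
Position k = 2, exponent = n-1-k = 3
B^3 mod M = 7^3 mod 1009 = 343
Delta = (5 - 6) * 343 mod 1009 = 666
New hash = (799 + 666) mod 1009 = 456

Answer: 456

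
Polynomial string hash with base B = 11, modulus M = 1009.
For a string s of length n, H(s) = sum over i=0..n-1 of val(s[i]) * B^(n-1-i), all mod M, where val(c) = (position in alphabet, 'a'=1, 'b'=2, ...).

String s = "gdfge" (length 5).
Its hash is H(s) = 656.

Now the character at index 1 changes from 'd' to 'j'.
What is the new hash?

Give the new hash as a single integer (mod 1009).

val('d') = 4, val('j') = 10
Position k = 1, exponent = n-1-k = 3
B^3 mod M = 11^3 mod 1009 = 322
Delta = (10 - 4) * 322 mod 1009 = 923
New hash = (656 + 923) mod 1009 = 570

Answer: 570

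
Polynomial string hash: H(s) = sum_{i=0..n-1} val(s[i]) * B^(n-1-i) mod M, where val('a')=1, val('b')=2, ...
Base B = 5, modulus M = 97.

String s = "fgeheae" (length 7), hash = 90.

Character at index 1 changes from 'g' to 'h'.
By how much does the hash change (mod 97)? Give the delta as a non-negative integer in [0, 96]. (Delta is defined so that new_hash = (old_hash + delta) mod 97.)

Delta formula: (val(new) - val(old)) * B^(n-1-k) mod M
  val('h') - val('g') = 8 - 7 = 1
  B^(n-1-k) = 5^5 mod 97 = 21
  Delta = 1 * 21 mod 97 = 21

Answer: 21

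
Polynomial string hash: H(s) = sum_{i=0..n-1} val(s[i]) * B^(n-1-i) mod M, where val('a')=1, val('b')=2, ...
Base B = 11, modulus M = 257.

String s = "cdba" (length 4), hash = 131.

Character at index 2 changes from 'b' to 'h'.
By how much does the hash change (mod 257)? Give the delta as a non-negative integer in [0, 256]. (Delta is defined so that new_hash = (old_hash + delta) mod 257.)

Delta formula: (val(new) - val(old)) * B^(n-1-k) mod M
  val('h') - val('b') = 8 - 2 = 6
  B^(n-1-k) = 11^1 mod 257 = 11
  Delta = 6 * 11 mod 257 = 66

Answer: 66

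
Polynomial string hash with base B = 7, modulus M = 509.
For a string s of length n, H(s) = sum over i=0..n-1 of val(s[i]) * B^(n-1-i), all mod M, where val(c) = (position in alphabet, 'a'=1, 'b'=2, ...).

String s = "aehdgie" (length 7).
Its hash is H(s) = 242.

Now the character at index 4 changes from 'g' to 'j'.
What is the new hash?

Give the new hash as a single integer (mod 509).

val('g') = 7, val('j') = 10
Position k = 4, exponent = n-1-k = 2
B^2 mod M = 7^2 mod 509 = 49
Delta = (10 - 7) * 49 mod 509 = 147
New hash = (242 + 147) mod 509 = 389

Answer: 389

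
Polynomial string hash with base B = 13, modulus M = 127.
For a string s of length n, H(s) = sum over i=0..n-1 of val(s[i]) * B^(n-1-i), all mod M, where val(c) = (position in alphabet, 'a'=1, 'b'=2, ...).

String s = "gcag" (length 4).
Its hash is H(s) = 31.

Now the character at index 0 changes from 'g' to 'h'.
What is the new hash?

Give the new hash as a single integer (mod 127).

Answer: 69

Derivation:
val('g') = 7, val('h') = 8
Position k = 0, exponent = n-1-k = 3
B^3 mod M = 13^3 mod 127 = 38
Delta = (8 - 7) * 38 mod 127 = 38
New hash = (31 + 38) mod 127 = 69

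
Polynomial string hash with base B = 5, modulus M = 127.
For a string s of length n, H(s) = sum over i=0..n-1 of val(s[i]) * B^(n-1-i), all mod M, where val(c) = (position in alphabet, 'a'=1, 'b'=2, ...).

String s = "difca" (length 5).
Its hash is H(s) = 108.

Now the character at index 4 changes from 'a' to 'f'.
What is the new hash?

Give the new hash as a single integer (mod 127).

val('a') = 1, val('f') = 6
Position k = 4, exponent = n-1-k = 0
B^0 mod M = 5^0 mod 127 = 1
Delta = (6 - 1) * 1 mod 127 = 5
New hash = (108 + 5) mod 127 = 113

Answer: 113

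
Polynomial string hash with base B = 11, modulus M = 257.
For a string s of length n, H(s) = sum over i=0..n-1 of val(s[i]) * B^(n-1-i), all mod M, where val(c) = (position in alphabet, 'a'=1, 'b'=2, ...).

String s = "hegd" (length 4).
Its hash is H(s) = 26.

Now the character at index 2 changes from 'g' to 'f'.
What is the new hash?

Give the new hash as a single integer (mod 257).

Answer: 15

Derivation:
val('g') = 7, val('f') = 6
Position k = 2, exponent = n-1-k = 1
B^1 mod M = 11^1 mod 257 = 11
Delta = (6 - 7) * 11 mod 257 = 246
New hash = (26 + 246) mod 257 = 15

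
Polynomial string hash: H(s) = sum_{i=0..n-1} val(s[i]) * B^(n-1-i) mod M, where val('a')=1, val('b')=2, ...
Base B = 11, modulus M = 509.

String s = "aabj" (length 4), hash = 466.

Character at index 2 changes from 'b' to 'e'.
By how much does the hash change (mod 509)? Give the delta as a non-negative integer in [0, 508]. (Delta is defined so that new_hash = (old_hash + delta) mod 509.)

Answer: 33

Derivation:
Delta formula: (val(new) - val(old)) * B^(n-1-k) mod M
  val('e') - val('b') = 5 - 2 = 3
  B^(n-1-k) = 11^1 mod 509 = 11
  Delta = 3 * 11 mod 509 = 33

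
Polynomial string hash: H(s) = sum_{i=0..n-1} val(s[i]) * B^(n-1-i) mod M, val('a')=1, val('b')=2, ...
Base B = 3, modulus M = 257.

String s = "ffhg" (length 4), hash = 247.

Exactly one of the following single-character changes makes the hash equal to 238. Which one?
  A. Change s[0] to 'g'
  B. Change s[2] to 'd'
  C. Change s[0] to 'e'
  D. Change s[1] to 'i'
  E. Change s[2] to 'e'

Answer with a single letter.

Option A: s[0]='f'->'g', delta=(7-6)*3^3 mod 257 = 27, hash=247+27 mod 257 = 17
Option B: s[2]='h'->'d', delta=(4-8)*3^1 mod 257 = 245, hash=247+245 mod 257 = 235
Option C: s[0]='f'->'e', delta=(5-6)*3^3 mod 257 = 230, hash=247+230 mod 257 = 220
Option D: s[1]='f'->'i', delta=(9-6)*3^2 mod 257 = 27, hash=247+27 mod 257 = 17
Option E: s[2]='h'->'e', delta=(5-8)*3^1 mod 257 = 248, hash=247+248 mod 257 = 238 <-- target

Answer: E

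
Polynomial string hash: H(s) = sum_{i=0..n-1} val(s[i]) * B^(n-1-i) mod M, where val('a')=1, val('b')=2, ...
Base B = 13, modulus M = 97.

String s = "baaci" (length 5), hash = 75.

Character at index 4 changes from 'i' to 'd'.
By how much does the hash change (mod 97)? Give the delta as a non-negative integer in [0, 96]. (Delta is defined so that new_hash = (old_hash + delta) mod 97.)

Delta formula: (val(new) - val(old)) * B^(n-1-k) mod M
  val('d') - val('i') = 4 - 9 = -5
  B^(n-1-k) = 13^0 mod 97 = 1
  Delta = -5 * 1 mod 97 = 92

Answer: 92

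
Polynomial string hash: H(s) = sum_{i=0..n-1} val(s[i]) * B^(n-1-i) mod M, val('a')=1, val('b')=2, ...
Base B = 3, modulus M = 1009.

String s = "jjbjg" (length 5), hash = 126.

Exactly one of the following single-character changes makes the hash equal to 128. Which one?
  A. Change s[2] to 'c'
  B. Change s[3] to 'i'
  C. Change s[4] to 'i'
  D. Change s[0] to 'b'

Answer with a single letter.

Answer: C

Derivation:
Option A: s[2]='b'->'c', delta=(3-2)*3^2 mod 1009 = 9, hash=126+9 mod 1009 = 135
Option B: s[3]='j'->'i', delta=(9-10)*3^1 mod 1009 = 1006, hash=126+1006 mod 1009 = 123
Option C: s[4]='g'->'i', delta=(9-7)*3^0 mod 1009 = 2, hash=126+2 mod 1009 = 128 <-- target
Option D: s[0]='j'->'b', delta=(2-10)*3^4 mod 1009 = 361, hash=126+361 mod 1009 = 487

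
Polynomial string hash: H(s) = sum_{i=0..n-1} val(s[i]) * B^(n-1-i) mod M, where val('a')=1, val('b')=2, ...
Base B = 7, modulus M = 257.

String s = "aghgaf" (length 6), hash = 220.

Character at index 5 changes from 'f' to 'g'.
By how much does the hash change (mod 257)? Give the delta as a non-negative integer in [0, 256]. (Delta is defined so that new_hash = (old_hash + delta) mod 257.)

Answer: 1

Derivation:
Delta formula: (val(new) - val(old)) * B^(n-1-k) mod M
  val('g') - val('f') = 7 - 6 = 1
  B^(n-1-k) = 7^0 mod 257 = 1
  Delta = 1 * 1 mod 257 = 1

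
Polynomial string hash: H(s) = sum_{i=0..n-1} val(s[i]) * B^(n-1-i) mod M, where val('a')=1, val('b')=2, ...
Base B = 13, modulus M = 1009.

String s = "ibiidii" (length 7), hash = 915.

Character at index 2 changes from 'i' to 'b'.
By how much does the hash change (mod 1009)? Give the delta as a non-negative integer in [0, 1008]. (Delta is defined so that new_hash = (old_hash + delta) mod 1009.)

Answer: 864

Derivation:
Delta formula: (val(new) - val(old)) * B^(n-1-k) mod M
  val('b') - val('i') = 2 - 9 = -7
  B^(n-1-k) = 13^4 mod 1009 = 309
  Delta = -7 * 309 mod 1009 = 864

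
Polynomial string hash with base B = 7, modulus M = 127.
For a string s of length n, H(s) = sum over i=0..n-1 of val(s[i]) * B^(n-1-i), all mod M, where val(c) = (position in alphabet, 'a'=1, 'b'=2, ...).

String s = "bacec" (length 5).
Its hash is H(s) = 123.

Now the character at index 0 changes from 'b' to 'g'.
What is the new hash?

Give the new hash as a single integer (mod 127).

Answer: 63

Derivation:
val('b') = 2, val('g') = 7
Position k = 0, exponent = n-1-k = 4
B^4 mod M = 7^4 mod 127 = 115
Delta = (7 - 2) * 115 mod 127 = 67
New hash = (123 + 67) mod 127 = 63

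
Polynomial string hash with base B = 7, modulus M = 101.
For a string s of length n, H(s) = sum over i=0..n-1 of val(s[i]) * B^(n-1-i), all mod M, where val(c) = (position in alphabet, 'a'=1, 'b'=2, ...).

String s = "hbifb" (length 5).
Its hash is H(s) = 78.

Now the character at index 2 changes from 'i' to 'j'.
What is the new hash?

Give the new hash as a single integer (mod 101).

val('i') = 9, val('j') = 10
Position k = 2, exponent = n-1-k = 2
B^2 mod M = 7^2 mod 101 = 49
Delta = (10 - 9) * 49 mod 101 = 49
New hash = (78 + 49) mod 101 = 26

Answer: 26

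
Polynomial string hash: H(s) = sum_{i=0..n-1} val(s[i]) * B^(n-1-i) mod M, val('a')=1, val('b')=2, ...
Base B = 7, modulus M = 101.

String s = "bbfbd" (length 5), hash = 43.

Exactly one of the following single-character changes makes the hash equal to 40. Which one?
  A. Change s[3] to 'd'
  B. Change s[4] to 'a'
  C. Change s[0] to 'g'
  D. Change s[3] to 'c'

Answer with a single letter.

Option A: s[3]='b'->'d', delta=(4-2)*7^1 mod 101 = 14, hash=43+14 mod 101 = 57
Option B: s[4]='d'->'a', delta=(1-4)*7^0 mod 101 = 98, hash=43+98 mod 101 = 40 <-- target
Option C: s[0]='b'->'g', delta=(7-2)*7^4 mod 101 = 87, hash=43+87 mod 101 = 29
Option D: s[3]='b'->'c', delta=(3-2)*7^1 mod 101 = 7, hash=43+7 mod 101 = 50

Answer: B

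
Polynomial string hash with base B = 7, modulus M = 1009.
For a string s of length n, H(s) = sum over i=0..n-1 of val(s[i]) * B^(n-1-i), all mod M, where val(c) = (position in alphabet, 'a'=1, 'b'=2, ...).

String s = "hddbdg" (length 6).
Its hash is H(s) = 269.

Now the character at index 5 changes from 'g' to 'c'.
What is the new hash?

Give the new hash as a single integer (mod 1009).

Answer: 265

Derivation:
val('g') = 7, val('c') = 3
Position k = 5, exponent = n-1-k = 0
B^0 mod M = 7^0 mod 1009 = 1
Delta = (3 - 7) * 1 mod 1009 = 1005
New hash = (269 + 1005) mod 1009 = 265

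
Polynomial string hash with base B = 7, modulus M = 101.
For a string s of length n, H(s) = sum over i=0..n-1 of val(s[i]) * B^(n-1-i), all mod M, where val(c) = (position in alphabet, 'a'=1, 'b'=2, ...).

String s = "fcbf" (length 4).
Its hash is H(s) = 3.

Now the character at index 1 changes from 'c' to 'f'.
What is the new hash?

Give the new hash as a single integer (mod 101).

Answer: 49

Derivation:
val('c') = 3, val('f') = 6
Position k = 1, exponent = n-1-k = 2
B^2 mod M = 7^2 mod 101 = 49
Delta = (6 - 3) * 49 mod 101 = 46
New hash = (3 + 46) mod 101 = 49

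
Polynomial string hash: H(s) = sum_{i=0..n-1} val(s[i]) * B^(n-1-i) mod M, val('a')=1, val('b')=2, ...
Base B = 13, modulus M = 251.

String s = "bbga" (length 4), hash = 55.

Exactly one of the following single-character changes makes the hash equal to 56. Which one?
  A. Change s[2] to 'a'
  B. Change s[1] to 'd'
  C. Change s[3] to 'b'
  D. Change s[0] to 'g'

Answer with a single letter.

Option A: s[2]='g'->'a', delta=(1-7)*13^1 mod 251 = 173, hash=55+173 mod 251 = 228
Option B: s[1]='b'->'d', delta=(4-2)*13^2 mod 251 = 87, hash=55+87 mod 251 = 142
Option C: s[3]='a'->'b', delta=(2-1)*13^0 mod 251 = 1, hash=55+1 mod 251 = 56 <-- target
Option D: s[0]='b'->'g', delta=(7-2)*13^3 mod 251 = 192, hash=55+192 mod 251 = 247

Answer: C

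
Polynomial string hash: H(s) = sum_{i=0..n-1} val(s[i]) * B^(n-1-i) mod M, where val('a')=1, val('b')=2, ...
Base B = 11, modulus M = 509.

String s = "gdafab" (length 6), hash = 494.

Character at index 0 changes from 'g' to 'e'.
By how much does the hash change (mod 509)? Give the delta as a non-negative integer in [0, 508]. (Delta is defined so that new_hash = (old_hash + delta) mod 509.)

Delta formula: (val(new) - val(old)) * B^(n-1-k) mod M
  val('e') - val('g') = 5 - 7 = -2
  B^(n-1-k) = 11^5 mod 509 = 207
  Delta = -2 * 207 mod 509 = 95

Answer: 95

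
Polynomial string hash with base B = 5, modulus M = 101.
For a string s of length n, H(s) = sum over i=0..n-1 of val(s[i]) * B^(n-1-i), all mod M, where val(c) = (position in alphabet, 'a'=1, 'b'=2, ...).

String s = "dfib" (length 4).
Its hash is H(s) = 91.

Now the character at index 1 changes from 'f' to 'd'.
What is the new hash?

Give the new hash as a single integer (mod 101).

val('f') = 6, val('d') = 4
Position k = 1, exponent = n-1-k = 2
B^2 mod M = 5^2 mod 101 = 25
Delta = (4 - 6) * 25 mod 101 = 51
New hash = (91 + 51) mod 101 = 41

Answer: 41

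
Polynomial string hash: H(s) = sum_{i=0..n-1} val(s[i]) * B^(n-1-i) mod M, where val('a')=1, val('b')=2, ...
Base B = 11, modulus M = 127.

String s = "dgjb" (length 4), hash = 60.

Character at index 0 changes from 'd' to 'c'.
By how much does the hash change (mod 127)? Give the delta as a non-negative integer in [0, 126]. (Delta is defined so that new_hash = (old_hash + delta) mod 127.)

Delta formula: (val(new) - val(old)) * B^(n-1-k) mod M
  val('c') - val('d') = 3 - 4 = -1
  B^(n-1-k) = 11^3 mod 127 = 61
  Delta = -1 * 61 mod 127 = 66

Answer: 66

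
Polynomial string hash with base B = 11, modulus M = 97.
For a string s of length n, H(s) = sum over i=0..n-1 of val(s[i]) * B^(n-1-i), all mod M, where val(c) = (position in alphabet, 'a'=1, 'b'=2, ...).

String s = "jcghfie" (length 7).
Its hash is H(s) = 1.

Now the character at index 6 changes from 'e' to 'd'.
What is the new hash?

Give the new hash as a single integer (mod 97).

Answer: 0

Derivation:
val('e') = 5, val('d') = 4
Position k = 6, exponent = n-1-k = 0
B^0 mod M = 11^0 mod 97 = 1
Delta = (4 - 5) * 1 mod 97 = 96
New hash = (1 + 96) mod 97 = 0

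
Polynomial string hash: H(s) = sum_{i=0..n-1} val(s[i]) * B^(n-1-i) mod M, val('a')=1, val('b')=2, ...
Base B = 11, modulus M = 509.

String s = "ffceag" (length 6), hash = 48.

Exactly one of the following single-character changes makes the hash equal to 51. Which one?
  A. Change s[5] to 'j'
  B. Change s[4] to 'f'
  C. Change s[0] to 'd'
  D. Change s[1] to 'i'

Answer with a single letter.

Answer: A

Derivation:
Option A: s[5]='g'->'j', delta=(10-7)*11^0 mod 509 = 3, hash=48+3 mod 509 = 51 <-- target
Option B: s[4]='a'->'f', delta=(6-1)*11^1 mod 509 = 55, hash=48+55 mod 509 = 103
Option C: s[0]='f'->'d', delta=(4-6)*11^5 mod 509 = 95, hash=48+95 mod 509 = 143
Option D: s[1]='f'->'i', delta=(9-6)*11^4 mod 509 = 149, hash=48+149 mod 509 = 197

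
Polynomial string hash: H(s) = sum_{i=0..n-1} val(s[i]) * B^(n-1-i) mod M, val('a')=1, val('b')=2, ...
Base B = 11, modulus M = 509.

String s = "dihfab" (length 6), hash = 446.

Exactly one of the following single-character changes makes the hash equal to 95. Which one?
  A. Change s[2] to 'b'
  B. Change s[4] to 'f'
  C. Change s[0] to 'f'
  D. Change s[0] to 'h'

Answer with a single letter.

Option A: s[2]='h'->'b', delta=(2-8)*11^3 mod 509 = 158, hash=446+158 mod 509 = 95 <-- target
Option B: s[4]='a'->'f', delta=(6-1)*11^1 mod 509 = 55, hash=446+55 mod 509 = 501
Option C: s[0]='d'->'f', delta=(6-4)*11^5 mod 509 = 414, hash=446+414 mod 509 = 351
Option D: s[0]='d'->'h', delta=(8-4)*11^5 mod 509 = 319, hash=446+319 mod 509 = 256

Answer: A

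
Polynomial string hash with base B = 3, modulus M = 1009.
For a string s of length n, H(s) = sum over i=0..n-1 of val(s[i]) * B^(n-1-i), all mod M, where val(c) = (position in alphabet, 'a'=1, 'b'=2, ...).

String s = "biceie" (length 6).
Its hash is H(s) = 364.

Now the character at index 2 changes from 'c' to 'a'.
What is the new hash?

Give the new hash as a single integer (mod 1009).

val('c') = 3, val('a') = 1
Position k = 2, exponent = n-1-k = 3
B^3 mod M = 3^3 mod 1009 = 27
Delta = (1 - 3) * 27 mod 1009 = 955
New hash = (364 + 955) mod 1009 = 310

Answer: 310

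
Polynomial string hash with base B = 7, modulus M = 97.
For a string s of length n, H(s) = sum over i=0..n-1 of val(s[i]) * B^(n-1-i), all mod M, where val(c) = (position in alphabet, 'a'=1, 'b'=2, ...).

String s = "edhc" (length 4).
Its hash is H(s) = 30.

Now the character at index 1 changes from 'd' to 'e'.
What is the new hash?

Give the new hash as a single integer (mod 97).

val('d') = 4, val('e') = 5
Position k = 1, exponent = n-1-k = 2
B^2 mod M = 7^2 mod 97 = 49
Delta = (5 - 4) * 49 mod 97 = 49
New hash = (30 + 49) mod 97 = 79

Answer: 79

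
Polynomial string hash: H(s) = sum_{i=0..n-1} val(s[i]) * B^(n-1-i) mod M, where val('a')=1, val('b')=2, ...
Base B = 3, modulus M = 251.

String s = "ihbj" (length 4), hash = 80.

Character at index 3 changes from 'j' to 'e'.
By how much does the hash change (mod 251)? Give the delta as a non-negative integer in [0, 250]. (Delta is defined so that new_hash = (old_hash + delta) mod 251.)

Delta formula: (val(new) - val(old)) * B^(n-1-k) mod M
  val('e') - val('j') = 5 - 10 = -5
  B^(n-1-k) = 3^0 mod 251 = 1
  Delta = -5 * 1 mod 251 = 246

Answer: 246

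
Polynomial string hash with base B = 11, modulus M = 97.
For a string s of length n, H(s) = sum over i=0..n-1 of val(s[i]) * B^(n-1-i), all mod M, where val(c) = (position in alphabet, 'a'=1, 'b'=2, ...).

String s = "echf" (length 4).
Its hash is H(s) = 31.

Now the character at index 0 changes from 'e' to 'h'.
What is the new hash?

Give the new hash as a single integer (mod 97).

val('e') = 5, val('h') = 8
Position k = 0, exponent = n-1-k = 3
B^3 mod M = 11^3 mod 97 = 70
Delta = (8 - 5) * 70 mod 97 = 16
New hash = (31 + 16) mod 97 = 47

Answer: 47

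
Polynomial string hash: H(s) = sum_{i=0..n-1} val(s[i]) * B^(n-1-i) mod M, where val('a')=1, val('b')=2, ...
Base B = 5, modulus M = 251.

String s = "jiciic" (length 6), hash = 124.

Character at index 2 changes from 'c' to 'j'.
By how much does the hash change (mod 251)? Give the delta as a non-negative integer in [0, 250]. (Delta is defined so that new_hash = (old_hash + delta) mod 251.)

Delta formula: (val(new) - val(old)) * B^(n-1-k) mod M
  val('j') - val('c') = 10 - 3 = 7
  B^(n-1-k) = 5^3 mod 251 = 125
  Delta = 7 * 125 mod 251 = 122

Answer: 122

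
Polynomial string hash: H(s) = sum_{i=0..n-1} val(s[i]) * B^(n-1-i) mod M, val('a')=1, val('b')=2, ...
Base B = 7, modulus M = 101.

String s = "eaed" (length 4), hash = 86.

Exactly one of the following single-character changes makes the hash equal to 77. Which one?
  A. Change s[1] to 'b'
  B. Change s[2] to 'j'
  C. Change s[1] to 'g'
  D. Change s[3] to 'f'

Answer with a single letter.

Answer: C

Derivation:
Option A: s[1]='a'->'b', delta=(2-1)*7^2 mod 101 = 49, hash=86+49 mod 101 = 34
Option B: s[2]='e'->'j', delta=(10-5)*7^1 mod 101 = 35, hash=86+35 mod 101 = 20
Option C: s[1]='a'->'g', delta=(7-1)*7^2 mod 101 = 92, hash=86+92 mod 101 = 77 <-- target
Option D: s[3]='d'->'f', delta=(6-4)*7^0 mod 101 = 2, hash=86+2 mod 101 = 88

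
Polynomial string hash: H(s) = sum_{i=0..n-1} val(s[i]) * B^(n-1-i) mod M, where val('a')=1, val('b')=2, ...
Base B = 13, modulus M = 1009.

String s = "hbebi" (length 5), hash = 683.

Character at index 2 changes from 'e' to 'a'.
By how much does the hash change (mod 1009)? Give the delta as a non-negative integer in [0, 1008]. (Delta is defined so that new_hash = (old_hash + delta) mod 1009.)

Answer: 333

Derivation:
Delta formula: (val(new) - val(old)) * B^(n-1-k) mod M
  val('a') - val('e') = 1 - 5 = -4
  B^(n-1-k) = 13^2 mod 1009 = 169
  Delta = -4 * 169 mod 1009 = 333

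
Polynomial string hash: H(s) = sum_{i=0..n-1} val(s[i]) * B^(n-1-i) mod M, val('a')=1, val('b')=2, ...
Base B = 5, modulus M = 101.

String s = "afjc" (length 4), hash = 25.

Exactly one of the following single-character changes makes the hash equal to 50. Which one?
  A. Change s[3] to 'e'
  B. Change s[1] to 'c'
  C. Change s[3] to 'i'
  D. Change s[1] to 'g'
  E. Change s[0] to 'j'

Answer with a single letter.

Answer: D

Derivation:
Option A: s[3]='c'->'e', delta=(5-3)*5^0 mod 101 = 2, hash=25+2 mod 101 = 27
Option B: s[1]='f'->'c', delta=(3-6)*5^2 mod 101 = 26, hash=25+26 mod 101 = 51
Option C: s[3]='c'->'i', delta=(9-3)*5^0 mod 101 = 6, hash=25+6 mod 101 = 31
Option D: s[1]='f'->'g', delta=(7-6)*5^2 mod 101 = 25, hash=25+25 mod 101 = 50 <-- target
Option E: s[0]='a'->'j', delta=(10-1)*5^3 mod 101 = 14, hash=25+14 mod 101 = 39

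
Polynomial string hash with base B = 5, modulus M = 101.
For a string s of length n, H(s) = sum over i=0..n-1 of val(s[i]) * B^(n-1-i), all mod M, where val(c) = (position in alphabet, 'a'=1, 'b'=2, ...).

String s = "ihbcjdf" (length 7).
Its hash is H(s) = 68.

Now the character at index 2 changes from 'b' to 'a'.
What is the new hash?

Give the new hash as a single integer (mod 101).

val('b') = 2, val('a') = 1
Position k = 2, exponent = n-1-k = 4
B^4 mod M = 5^4 mod 101 = 19
Delta = (1 - 2) * 19 mod 101 = 82
New hash = (68 + 82) mod 101 = 49

Answer: 49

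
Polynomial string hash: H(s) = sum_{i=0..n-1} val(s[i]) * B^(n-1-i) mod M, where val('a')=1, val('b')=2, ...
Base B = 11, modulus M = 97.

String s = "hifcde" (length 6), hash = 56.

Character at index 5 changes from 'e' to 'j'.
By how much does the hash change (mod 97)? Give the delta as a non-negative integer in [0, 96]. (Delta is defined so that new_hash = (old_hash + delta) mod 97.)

Delta formula: (val(new) - val(old)) * B^(n-1-k) mod M
  val('j') - val('e') = 10 - 5 = 5
  B^(n-1-k) = 11^0 mod 97 = 1
  Delta = 5 * 1 mod 97 = 5

Answer: 5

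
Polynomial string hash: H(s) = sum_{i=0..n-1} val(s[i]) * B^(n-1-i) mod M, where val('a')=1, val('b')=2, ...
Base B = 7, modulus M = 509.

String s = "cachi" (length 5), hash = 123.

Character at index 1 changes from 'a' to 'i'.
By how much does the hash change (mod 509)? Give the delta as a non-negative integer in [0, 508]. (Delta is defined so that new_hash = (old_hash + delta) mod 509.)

Delta formula: (val(new) - val(old)) * B^(n-1-k) mod M
  val('i') - val('a') = 9 - 1 = 8
  B^(n-1-k) = 7^3 mod 509 = 343
  Delta = 8 * 343 mod 509 = 199

Answer: 199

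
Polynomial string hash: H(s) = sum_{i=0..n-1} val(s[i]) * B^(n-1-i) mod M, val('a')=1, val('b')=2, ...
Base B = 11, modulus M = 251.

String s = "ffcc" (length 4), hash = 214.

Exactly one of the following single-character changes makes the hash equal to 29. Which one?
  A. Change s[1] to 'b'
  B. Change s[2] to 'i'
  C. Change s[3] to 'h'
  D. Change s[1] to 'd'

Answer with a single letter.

Option A: s[1]='f'->'b', delta=(2-6)*11^2 mod 251 = 18, hash=214+18 mod 251 = 232
Option B: s[2]='c'->'i', delta=(9-3)*11^1 mod 251 = 66, hash=214+66 mod 251 = 29 <-- target
Option C: s[3]='c'->'h', delta=(8-3)*11^0 mod 251 = 5, hash=214+5 mod 251 = 219
Option D: s[1]='f'->'d', delta=(4-6)*11^2 mod 251 = 9, hash=214+9 mod 251 = 223

Answer: B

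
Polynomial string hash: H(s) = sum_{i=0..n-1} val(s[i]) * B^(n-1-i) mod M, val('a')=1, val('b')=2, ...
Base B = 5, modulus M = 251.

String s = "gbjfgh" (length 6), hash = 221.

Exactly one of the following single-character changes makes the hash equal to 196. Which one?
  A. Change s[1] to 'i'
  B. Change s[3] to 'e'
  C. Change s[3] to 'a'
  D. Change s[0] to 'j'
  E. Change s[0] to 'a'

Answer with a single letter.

Answer: B

Derivation:
Option A: s[1]='b'->'i', delta=(9-2)*5^4 mod 251 = 108, hash=221+108 mod 251 = 78
Option B: s[3]='f'->'e', delta=(5-6)*5^2 mod 251 = 226, hash=221+226 mod 251 = 196 <-- target
Option C: s[3]='f'->'a', delta=(1-6)*5^2 mod 251 = 126, hash=221+126 mod 251 = 96
Option D: s[0]='g'->'j', delta=(10-7)*5^5 mod 251 = 88, hash=221+88 mod 251 = 58
Option E: s[0]='g'->'a', delta=(1-7)*5^5 mod 251 = 75, hash=221+75 mod 251 = 45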